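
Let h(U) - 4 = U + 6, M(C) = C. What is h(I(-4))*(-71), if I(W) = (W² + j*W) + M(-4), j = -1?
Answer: -1846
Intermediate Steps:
I(W) = -4 + W² - W (I(W) = (W² - W) - 4 = -4 + W² - W)
h(U) = 10 + U (h(U) = 4 + (U + 6) = 4 + (6 + U) = 10 + U)
h(I(-4))*(-71) = (10 + (-4 + (-4)² - 1*(-4)))*(-71) = (10 + (-4 + 16 + 4))*(-71) = (10 + 16)*(-71) = 26*(-71) = -1846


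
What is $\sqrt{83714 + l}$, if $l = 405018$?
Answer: $2 \sqrt{122183} \approx 699.09$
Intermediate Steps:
$\sqrt{83714 + l} = \sqrt{83714 + 405018} = \sqrt{488732} = 2 \sqrt{122183}$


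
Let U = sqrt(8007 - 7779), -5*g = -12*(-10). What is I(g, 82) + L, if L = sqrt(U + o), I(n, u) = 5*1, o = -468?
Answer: 5 + sqrt(-468 + 2*sqrt(57)) ≈ 5.0 + 21.281*I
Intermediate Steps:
g = -24 (g = -(-12)*(-10)/5 = -1/5*120 = -24)
U = 2*sqrt(57) (U = sqrt(228) = 2*sqrt(57) ≈ 15.100)
I(n, u) = 5
L = sqrt(-468 + 2*sqrt(57)) (L = sqrt(2*sqrt(57) - 468) = sqrt(-468 + 2*sqrt(57)) ≈ 21.281*I)
I(g, 82) + L = 5 + sqrt(-468 + 2*sqrt(57))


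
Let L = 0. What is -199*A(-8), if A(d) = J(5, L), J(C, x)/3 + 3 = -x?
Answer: 1791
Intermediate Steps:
J(C, x) = -9 - 3*x (J(C, x) = -9 + 3*(-x) = -9 - 3*x)
A(d) = -9 (A(d) = -9 - 3*0 = -9 + 0 = -9)
-199*A(-8) = -199*(-9) = 1791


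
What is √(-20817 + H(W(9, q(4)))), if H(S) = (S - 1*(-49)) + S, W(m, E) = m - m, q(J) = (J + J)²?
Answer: 4*I*√1298 ≈ 144.11*I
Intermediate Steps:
q(J) = 4*J² (q(J) = (2*J)² = 4*J²)
W(m, E) = 0
H(S) = 49 + 2*S (H(S) = (S + 49) + S = (49 + S) + S = 49 + 2*S)
√(-20817 + H(W(9, q(4)))) = √(-20817 + (49 + 2*0)) = √(-20817 + (49 + 0)) = √(-20817 + 49) = √(-20768) = 4*I*√1298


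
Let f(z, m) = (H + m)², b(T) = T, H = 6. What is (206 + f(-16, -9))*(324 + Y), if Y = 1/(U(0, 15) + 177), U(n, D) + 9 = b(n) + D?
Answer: 12747995/183 ≈ 69661.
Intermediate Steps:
U(n, D) = -9 + D + n (U(n, D) = -9 + (n + D) = -9 + (D + n) = -9 + D + n)
Y = 1/183 (Y = 1/((-9 + 15 + 0) + 177) = 1/(6 + 177) = 1/183 ≈ 0.0054645)
f(z, m) = (6 + m)²
(206 + f(-16, -9))*(324 + Y) = (206 + (6 - 9)²)*(324 + 1/183) = (206 + (-3)²)*(59293/183) = (206 + 9)*(59293/183) = 215*(59293/183) = 12747995/183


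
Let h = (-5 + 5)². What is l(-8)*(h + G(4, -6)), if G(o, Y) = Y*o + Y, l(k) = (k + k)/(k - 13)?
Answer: -160/7 ≈ -22.857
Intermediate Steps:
l(k) = 2*k/(-13 + k) (l(k) = (2*k)/(-13 + k) = 2*k/(-13 + k))
h = 0 (h = 0² = 0)
G(o, Y) = Y + Y*o
l(-8)*(h + G(4, -6)) = (2*(-8)/(-13 - 8))*(0 - 6*(1 + 4)) = (2*(-8)/(-21))*(0 - 6*5) = (2*(-8)*(-1/21))*(0 - 30) = (16/21)*(-30) = -160/7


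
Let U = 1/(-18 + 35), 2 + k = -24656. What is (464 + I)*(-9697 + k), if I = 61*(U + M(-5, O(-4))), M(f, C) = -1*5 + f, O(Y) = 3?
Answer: 83173455/17 ≈ 4.8926e+6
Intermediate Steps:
k = -24658 (k = -2 - 24656 = -24658)
U = 1/17 ≈ 0.058824
M(f, C) = -5 + f
I = -10309/17 (I = 61*(1/17 + (-5 - 5)) = 61*(1/17 - 10) = 61*(-169/17) = -10309/17 ≈ -606.41)
(464 + I)*(-9697 + k) = (464 - 10309/17)*(-9697 - 24658) = -2421/17*(-34355) = 83173455/17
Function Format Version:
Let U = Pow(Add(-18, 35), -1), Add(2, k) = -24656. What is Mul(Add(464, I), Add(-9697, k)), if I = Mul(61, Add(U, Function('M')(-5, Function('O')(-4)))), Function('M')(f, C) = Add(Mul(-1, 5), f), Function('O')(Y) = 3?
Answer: Rational(83173455, 17) ≈ 4.8926e+6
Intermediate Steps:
k = -24658 (k = Add(-2, -24656) = -24658)
U = Rational(1, 17) (U = Pow(17, -1) = Rational(1, 17) ≈ 0.058824)
Function('M')(f, C) = Add(-5, f)
I = Rational(-10309, 17) (I = Mul(61, Add(Rational(1, 17), Add(-5, -5))) = Mul(61, Add(Rational(1, 17), -10)) = Mul(61, Rational(-169, 17)) = Rational(-10309, 17) ≈ -606.41)
Mul(Add(464, I), Add(-9697, k)) = Mul(Add(464, Rational(-10309, 17)), Add(-9697, -24658)) = Mul(Rational(-2421, 17), -34355) = Rational(83173455, 17)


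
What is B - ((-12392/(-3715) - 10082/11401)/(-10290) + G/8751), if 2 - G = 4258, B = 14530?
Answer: 1319488743860185861/90808297186425 ≈ 14530.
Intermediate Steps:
G = -4256 (G = 2 - 1*4258 = 2 - 4258 = -4256)
B - ((-12392/(-3715) - 10082/11401)/(-10290) + G/8751) = 14530 - ((-12392/(-3715) - 10082/11401)/(-10290) - 4256/8751) = 14530 - ((-12392*(-1/3715) - 10082*1/11401)*(-1/10290) - 4256*1/8751) = 14530 - ((12392/3715 - 10082/11401)*(-1/10290) - 4256/8751) = 14530 - ((103826562/42354715)*(-1/10290) - 4256/8751) = 14530 - (-2472061/10376905175 - 4256/8751) = 14530 - 1*(-44185741430611/90808297186425) = 14530 + 44185741430611/90808297186425 = 1319488743860185861/90808297186425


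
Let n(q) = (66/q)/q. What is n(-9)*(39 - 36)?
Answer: 22/9 ≈ 2.4444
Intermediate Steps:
n(q) = 66/q²
n(-9)*(39 - 36) = (66/(-9)²)*(39 - 36) = (66*(1/81))*3 = (22/27)*3 = 22/9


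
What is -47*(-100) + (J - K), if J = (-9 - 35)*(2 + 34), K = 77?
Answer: 3039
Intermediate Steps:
J = -1584 (J = -44*36 = -1584)
-47*(-100) + (J - K) = -47*(-100) + (-1584 - 1*77) = 4700 + (-1584 - 77) = 4700 - 1661 = 3039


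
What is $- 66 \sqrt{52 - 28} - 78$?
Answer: $-78 - 132 \sqrt{6} \approx -401.33$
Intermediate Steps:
$- 66 \sqrt{52 - 28} - 78 = - 66 \sqrt{24} - 78 = - 66 \cdot 2 \sqrt{6} - 78 = - 132 \sqrt{6} - 78 = -78 - 132 \sqrt{6}$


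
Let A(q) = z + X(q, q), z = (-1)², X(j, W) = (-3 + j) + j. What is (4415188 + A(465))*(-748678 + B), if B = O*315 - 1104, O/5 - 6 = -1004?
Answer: -10252596221312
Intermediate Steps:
O = -4990 (O = 30 + 5*(-1004) = 30 - 5020 = -4990)
X(j, W) = -3 + 2*j
z = 1
A(q) = -2 + 2*q (A(q) = 1 + (-3 + 2*q) = -2 + 2*q)
B = -1572954 (B = -4990*315 - 1104 = -1571850 - 1104 = -1572954)
(4415188 + A(465))*(-748678 + B) = (4415188 + (-2 + 2*465))*(-748678 - 1572954) = (4415188 + (-2 + 930))*(-2321632) = (4415188 + 928)*(-2321632) = 4416116*(-2321632) = -10252596221312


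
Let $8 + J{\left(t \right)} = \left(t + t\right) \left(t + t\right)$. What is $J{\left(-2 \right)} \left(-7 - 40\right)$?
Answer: $-376$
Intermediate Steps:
$J{\left(t \right)} = -8 + 4 t^{2}$ ($J{\left(t \right)} = -8 + \left(t + t\right) \left(t + t\right) = -8 + 2 t 2 t = -8 + 4 t^{2}$)
$J{\left(-2 \right)} \left(-7 - 40\right) = \left(-8 + 4 \left(-2\right)^{2}\right) \left(-7 - 40\right) = \left(-8 + 4 \cdot 4\right) \left(-47\right) = \left(-8 + 16\right) \left(-47\right) = 8 \left(-47\right) = -376$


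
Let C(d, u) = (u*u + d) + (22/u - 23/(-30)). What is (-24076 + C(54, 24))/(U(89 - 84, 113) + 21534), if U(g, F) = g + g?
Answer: -1406659/1292640 ≈ -1.0882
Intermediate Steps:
C(d, u) = 23/30 + d + u² + 22/u (C(d, u) = (u² + d) + (22/u - 23*(-1/30)) = (d + u²) + (22/u + 23/30) = (d + u²) + (23/30 + 22/u) = 23/30 + d + u² + 22/u)
U(g, F) = 2*g
(-24076 + C(54, 24))/(U(89 - 84, 113) + 21534) = (-24076 + (23/30 + 54 + 24² + 22/24))/(2*(89 - 84) + 21534) = (-24076 + (23/30 + 54 + 576 + 22*(1/24)))/(2*5 + 21534) = (-24076 + (23/30 + 54 + 576 + 11/12))/(10 + 21534) = (-24076 + 37901/60)/21544 = -1406659/60*1/21544 = -1406659/1292640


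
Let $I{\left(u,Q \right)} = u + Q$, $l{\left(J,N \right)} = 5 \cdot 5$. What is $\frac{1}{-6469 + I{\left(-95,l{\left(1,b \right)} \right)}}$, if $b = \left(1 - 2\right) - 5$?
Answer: $- \frac{1}{6539} \approx -0.00015293$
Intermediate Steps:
$b = -6$ ($b = -1 - 5 = -6$)
$l{\left(J,N \right)} = 25$
$I{\left(u,Q \right)} = Q + u$
$\frac{1}{-6469 + I{\left(-95,l{\left(1,b \right)} \right)}} = \frac{1}{-6469 + \left(25 - 95\right)} = \frac{1}{-6469 - 70} = \frac{1}{-6539} = - \frac{1}{6539}$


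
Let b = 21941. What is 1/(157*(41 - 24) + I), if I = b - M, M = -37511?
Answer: 1/62121 ≈ 1.6098e-5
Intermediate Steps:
I = 59452 (I = 21941 - 1*(-37511) = 21941 + 37511 = 59452)
1/(157*(41 - 24) + I) = 1/(157*(41 - 24) + 59452) = 1/(157*17 + 59452) = 1/(2669 + 59452) = 1/62121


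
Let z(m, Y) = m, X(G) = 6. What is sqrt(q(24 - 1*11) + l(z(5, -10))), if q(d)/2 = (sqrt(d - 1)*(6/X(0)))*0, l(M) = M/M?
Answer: 1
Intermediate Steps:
l(M) = 1
q(d) = 0 (q(d) = 2*((sqrt(d - 1)*(6/6))*0) = 2*((sqrt(-1 + d)*(6*(1/6)))*0) = 2*((sqrt(-1 + d)*1)*0) = 2*(sqrt(-1 + d)*0) = 2*0 = 0)
sqrt(q(24 - 1*11) + l(z(5, -10))) = sqrt(0 + 1) = sqrt(1) = 1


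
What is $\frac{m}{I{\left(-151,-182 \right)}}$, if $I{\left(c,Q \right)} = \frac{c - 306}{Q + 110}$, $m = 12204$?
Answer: $\frac{878688}{457} \approx 1922.7$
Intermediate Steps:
$I{\left(c,Q \right)} = \frac{-306 + c}{110 + Q}$
$\frac{m}{I{\left(-151,-182 \right)}} = \frac{12204}{\frac{1}{110 - 182} \left(-306 - 151\right)} = \frac{12204}{\frac{1}{-72} \left(-457\right)} = \frac{12204}{\left(- \frac{1}{72}\right) \left(-457\right)} = \frac{12204}{\frac{457}{72}} = 12204 \cdot \frac{72}{457} = \frac{878688}{457}$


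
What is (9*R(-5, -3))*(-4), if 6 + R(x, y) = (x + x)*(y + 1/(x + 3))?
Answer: -1044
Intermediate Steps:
R(x, y) = -6 + 2*x*(y + 1/(3 + x)) (R(x, y) = -6 + (x + x)*(y + 1/(x + 3)) = -6 + (2*x)*(y + 1/(3 + x)) = -6 + 2*x*(y + 1/(3 + x)))
(9*R(-5, -3))*(-4) = (9*(2*(-9 - 2*(-5) - 3*(-5)² + 3*(-5)*(-3))/(3 - 5)))*(-4) = (9*(2*(-9 + 10 - 3*25 + 45)/(-2)))*(-4) = (9*(2*(-½)*(-9 + 10 - 75 + 45)))*(-4) = (9*(2*(-½)*(-29)))*(-4) = (9*29)*(-4) = 261*(-4) = -1044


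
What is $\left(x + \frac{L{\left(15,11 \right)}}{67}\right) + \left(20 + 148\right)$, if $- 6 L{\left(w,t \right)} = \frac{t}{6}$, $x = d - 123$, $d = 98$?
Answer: $\frac{344905}{2412} \approx 143.0$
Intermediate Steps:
$x = -25$ ($x = 98 - 123 = -25$)
$L{\left(w,t \right)} = - \frac{t}{36}$ ($L{\left(w,t \right)} = - \frac{t \frac{1}{6}}{6} = - \frac{\frac{1}{6} t}{6} = - \frac{t}{36}$)
$\left(x + \frac{L{\left(15,11 \right)}}{67}\right) + \left(20 + 148\right) = \left(-25 + \frac{\left(- \frac{1}{36}\right) 11}{67}\right) + \left(20 + 148\right) = \left(-25 - \frac{11}{2412}\right) + 168 = - \frac{60311}{2412} + 168 = \frac{344905}{2412}$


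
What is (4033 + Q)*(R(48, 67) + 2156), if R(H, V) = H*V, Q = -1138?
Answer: 15551940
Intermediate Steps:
(4033 + Q)*(R(48, 67) + 2156) = (4033 - 1138)*(48*67 + 2156) = 2895*(3216 + 2156) = 2895*5372 = 15551940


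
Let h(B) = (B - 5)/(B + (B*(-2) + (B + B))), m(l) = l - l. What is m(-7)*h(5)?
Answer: 0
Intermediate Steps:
m(l) = 0
h(B) = (-5 + B)/B (h(B) = (-5 + B)/(B + (-2*B + 2*B)) = (-5 + B)/(B + 0) = (-5 + B)/B)
m(-7)*h(5) = 0*((-5 + 5)/5) = 0*((⅕)*0) = 0*0 = 0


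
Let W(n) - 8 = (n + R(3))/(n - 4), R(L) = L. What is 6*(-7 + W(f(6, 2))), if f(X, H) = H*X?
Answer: 69/4 ≈ 17.250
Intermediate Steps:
W(n) = 8 + (3 + n)/(-4 + n) (W(n) = 8 + (n + 3)/(n - 4) = 8 + (3 + n)/(-4 + n))
6*(-7 + W(f(6, 2))) = 6*(-7 + (-29 + 9*(2*6))/(-4 + 2*6)) = 6*(-7 + (-29 + 9*12)/(-4 + 12)) = 6*(-7 + (-29 + 108)/8) = 6*(-7 + (1/8)*79) = 6*(-7 + 79/8) = 6*(23/8) = 69/4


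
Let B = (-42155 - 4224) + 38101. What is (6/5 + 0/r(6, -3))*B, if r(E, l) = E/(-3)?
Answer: -49668/5 ≈ -9933.6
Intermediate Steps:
r(E, l) = -E/3 (r(E, l) = E*(-⅓) = -E/3)
B = -8278 (B = -46379 + 38101 = -8278)
(6/5 + 0/r(6, -3))*B = (6/5 + 0/((-⅓*6)))*(-8278) = (6*(⅕) + 0/(-2))*(-8278) = (6/5 + 0*(-½))*(-8278) = (6/5 + 0)*(-8278) = (6/5)*(-8278) = -49668/5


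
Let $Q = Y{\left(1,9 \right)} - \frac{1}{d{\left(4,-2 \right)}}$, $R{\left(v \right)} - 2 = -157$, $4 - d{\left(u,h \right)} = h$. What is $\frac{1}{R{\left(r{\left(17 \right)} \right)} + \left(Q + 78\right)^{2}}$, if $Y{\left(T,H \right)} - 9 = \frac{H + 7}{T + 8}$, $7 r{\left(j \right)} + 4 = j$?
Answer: $\frac{324}{2493805} \approx 0.00012992$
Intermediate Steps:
$r{\left(j \right)} = - \frac{4}{7} + \frac{j}{7}$
$Y{\left(T,H \right)} = 9 + \frac{7 + H}{8 + T}$ ($Y{\left(T,H \right)} = 9 + \frac{H + 7}{T + 8} = 9 + \frac{7 + H}{8 + T}$)
$d{\left(u,h \right)} = 4 - h$
$R{\left(v \right)} = -155$ ($R{\left(v \right)} = 2 - 157 = -155$)
$Q = \frac{191}{18}$ ($Q = \frac{79 + 9 + 9 \cdot 1}{8 + 1} - \frac{1}{4 - -2} = \frac{79 + 9 + 9}{9} - \frac{1}{4 + 2} = \frac{1}{9} \cdot 97 - \frac{1}{6} = \frac{97}{9} - \frac{1}{6} = \frac{191}{18} \approx 10.611$)
$\frac{1}{R{\left(r{\left(17 \right)} \right)} + \left(Q + 78\right)^{2}} = \frac{1}{-155 + \left(\frac{191}{18} + 78\right)^{2}} = \frac{1}{-155 + \left(\frac{1595}{18}\right)^{2}} = \frac{1}{-155 + \frac{2544025}{324}} = \frac{1}{\frac{2493805}{324}} = \frac{324}{2493805}$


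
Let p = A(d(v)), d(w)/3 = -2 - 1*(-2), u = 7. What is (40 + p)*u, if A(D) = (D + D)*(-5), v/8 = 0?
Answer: 280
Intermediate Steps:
v = 0 (v = 8*0 = 0)
d(w) = 0 (d(w) = 3*(-2 - 1*(-2)) = 3*(-2 + 2) = 3*0 = 0)
A(D) = -10*D (A(D) = (2*D)*(-5) = -10*D)
p = 0 (p = -10*0 = 0)
(40 + p)*u = (40 + 0)*7 = 40*7 = 280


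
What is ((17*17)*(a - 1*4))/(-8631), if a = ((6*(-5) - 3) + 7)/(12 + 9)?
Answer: 31790/181251 ≈ 0.17539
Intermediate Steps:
a = -26/21 (a = ((-30 - 3) + 7)/21 = (-33 + 7)*(1/21) = -26*1/21 = -26/21 ≈ -1.2381)
((17*17)*(a - 1*4))/(-8631) = ((17*17)*(-26/21 - 1*4))/(-8631) = (289*(-26/21 - 4))*(-1/8631) = (289*(-110/21))*(-1/8631) = -31790/21*(-1/8631) = 31790/181251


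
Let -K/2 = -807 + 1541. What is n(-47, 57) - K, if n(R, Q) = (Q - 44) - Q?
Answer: 1424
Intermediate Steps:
n(R, Q) = -44 (n(R, Q) = (-44 + Q) - Q = -44)
K = -1468 (K = -2*(-807 + 1541) = -2*734 = -1468)
n(-47, 57) - K = -44 - 1*(-1468) = -44 + 1468 = 1424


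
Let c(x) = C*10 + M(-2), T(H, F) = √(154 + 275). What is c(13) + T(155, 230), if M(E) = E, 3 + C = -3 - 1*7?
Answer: -132 + √429 ≈ -111.29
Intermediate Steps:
T(H, F) = √429
C = -13 (C = -3 + (-3 - 1*7) = -3 + (-3 - 7) = -3 - 10 = -13)
c(x) = -132 (c(x) = -13*10 - 2 = -130 - 2 = -132)
c(13) + T(155, 230) = -132 + √429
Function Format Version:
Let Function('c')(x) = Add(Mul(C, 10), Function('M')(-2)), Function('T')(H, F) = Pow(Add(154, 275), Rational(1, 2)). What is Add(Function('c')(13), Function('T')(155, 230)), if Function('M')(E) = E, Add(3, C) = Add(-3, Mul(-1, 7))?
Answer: Add(-132, Pow(429, Rational(1, 2))) ≈ -111.29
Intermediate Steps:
Function('T')(H, F) = Pow(429, Rational(1, 2))
C = -13 (C = Add(-3, Add(-3, Mul(-1, 7))) = Add(-3, Add(-3, -7)) = Add(-3, -10) = -13)
Function('c')(x) = -132 (Function('c')(x) = Add(Mul(-13, 10), -2) = Add(-130, -2) = -132)
Add(Function('c')(13), Function('T')(155, 230)) = Add(-132, Pow(429, Rational(1, 2)))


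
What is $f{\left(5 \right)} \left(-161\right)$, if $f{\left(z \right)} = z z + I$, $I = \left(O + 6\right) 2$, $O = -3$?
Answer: $-4991$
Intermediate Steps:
$I = 6$ ($I = \left(-3 + 6\right) 2 = 3 \cdot 2 = 6$)
$f{\left(z \right)} = 6 + z^{2}$ ($f{\left(z \right)} = z z + 6 = z^{2} + 6 = 6 + z^{2}$)
$f{\left(5 \right)} \left(-161\right) = \left(6 + 5^{2}\right) \left(-161\right) = \left(6 + 25\right) \left(-161\right) = 31 \left(-161\right) = -4991$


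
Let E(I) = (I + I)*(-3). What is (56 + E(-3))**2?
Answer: 5476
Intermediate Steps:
E(I) = -6*I (E(I) = (2*I)*(-3) = -6*I)
(56 + E(-3))**2 = (56 - 6*(-3))**2 = (56 + 18)**2 = 74**2 = 5476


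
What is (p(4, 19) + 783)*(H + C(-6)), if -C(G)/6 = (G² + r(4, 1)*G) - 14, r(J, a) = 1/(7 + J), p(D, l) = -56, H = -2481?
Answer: -20869989/11 ≈ -1.8973e+6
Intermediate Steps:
C(G) = 84 - 6*G² - 6*G/11 (C(G) = -6*((G² + G/(7 + 4)) - 14) = -6*((G² + G/11) - 14) = -6*(-14 + G² + G/11) = 84 - 6*G² - 6*G/11)
(p(4, 19) + 783)*(H + C(-6)) = (-56 + 783)*(-2481 + (84 - 6*(-6)² - 6/11*(-6))) = 727*(-2481 + (84 - 6*36 + 36/11)) = 727*(-2481 + (84 - 216 + 36/11)) = 727*(-2481 - 1416/11) = 727*(-28707/11) = -20869989/11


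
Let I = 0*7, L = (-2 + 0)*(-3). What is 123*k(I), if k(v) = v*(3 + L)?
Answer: 0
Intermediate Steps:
L = 6 (L = -2*(-3) = 6)
I = 0
k(v) = 9*v (k(v) = v*(3 + 6) = v*9 = 9*v)
123*k(I) = 123*(9*0) = 123*0 = 0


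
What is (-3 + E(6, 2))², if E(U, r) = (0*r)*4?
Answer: 9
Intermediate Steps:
E(U, r) = 0 (E(U, r) = 0*4 = 0)
(-3 + E(6, 2))² = (-3 + 0)² = (-3)² = 9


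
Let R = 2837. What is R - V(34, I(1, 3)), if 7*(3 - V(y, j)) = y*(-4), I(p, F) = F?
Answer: 19702/7 ≈ 2814.6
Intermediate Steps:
V(y, j) = 3 + 4*y/7 (V(y, j) = 3 - y*(-4)/7 = 3 - (-4)*y/7 = 3 + 4*y/7)
R - V(34, I(1, 3)) = 2837 - (3 + (4/7)*34) = 2837 - (3 + 136/7) = 2837 - 1*157/7 = 2837 - 157/7 = 19702/7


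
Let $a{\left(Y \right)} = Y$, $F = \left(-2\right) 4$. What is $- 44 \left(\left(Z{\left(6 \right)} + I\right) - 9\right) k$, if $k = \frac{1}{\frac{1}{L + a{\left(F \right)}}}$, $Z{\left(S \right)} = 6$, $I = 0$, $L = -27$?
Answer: $-4620$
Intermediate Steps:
$F = -8$
$k = -35$ ($k = \frac{1}{\frac{1}{-27 - 8}} = \frac{1}{\frac{1}{-35}} = \frac{1}{- \frac{1}{35}} = -35$)
$- 44 \left(\left(Z{\left(6 \right)} + I\right) - 9\right) k = - 44 \left(\left(6 + 0\right) - 9\right) \left(-35\right) = - 44 \left(6 - 9\right) \left(-35\right) = \left(-44\right) \left(-3\right) \left(-35\right) = 132 \left(-35\right) = -4620$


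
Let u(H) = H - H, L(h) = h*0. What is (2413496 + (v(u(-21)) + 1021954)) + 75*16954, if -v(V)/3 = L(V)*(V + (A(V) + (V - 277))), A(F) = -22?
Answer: 4707000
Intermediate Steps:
L(h) = 0
u(H) = 0
v(V) = 0 (v(V) = -0*(V + (-22 + (V - 277))) = -0*(V + (-22 + (-277 + V))) = -0*(V + (-299 + V)) = -0*(-299 + 2*V) = -3*0 = 0)
(2413496 + (v(u(-21)) + 1021954)) + 75*16954 = (2413496 + (0 + 1021954)) + 75*16954 = (2413496 + 1021954) + 1271550 = 3435450 + 1271550 = 4707000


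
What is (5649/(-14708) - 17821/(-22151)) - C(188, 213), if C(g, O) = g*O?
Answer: -13046074403683/325796908 ≈ -40044.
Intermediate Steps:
C(g, O) = O*g
(5649/(-14708) - 17821/(-22151)) - C(188, 213) = (5649/(-14708) - 17821/(-22151)) - 213*188 = (5649*(-1/14708) - 17821*(-1/22151)) - 1*40044 = (-5649/14708 + 17821/22151) - 40044 = 136980269/325796908 - 40044 = -13046074403683/325796908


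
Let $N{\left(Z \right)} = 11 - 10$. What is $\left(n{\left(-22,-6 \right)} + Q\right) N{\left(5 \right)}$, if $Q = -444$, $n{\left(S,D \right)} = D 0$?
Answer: $-444$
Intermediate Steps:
$n{\left(S,D \right)} = 0$
$N{\left(Z \right)} = 1$
$\left(n{\left(-22,-6 \right)} + Q\right) N{\left(5 \right)} = \left(0 - 444\right) 1 = \left(-444\right) 1 = -444$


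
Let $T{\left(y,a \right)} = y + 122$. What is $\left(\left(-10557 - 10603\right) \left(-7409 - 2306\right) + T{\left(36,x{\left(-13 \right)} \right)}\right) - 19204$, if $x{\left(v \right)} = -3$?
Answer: $205550354$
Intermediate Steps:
$T{\left(y,a \right)} = 122 + y$
$\left(\left(-10557 - 10603\right) \left(-7409 - 2306\right) + T{\left(36,x{\left(-13 \right)} \right)}\right) - 19204 = \left(\left(-10557 - 10603\right) \left(-7409 - 2306\right) + \left(122 + 36\right)\right) - 19204 = \left(\left(-21160\right) \left(-9715\right) + 158\right) - 19204 = \left(205569400 + 158\right) - 19204 = 205569558 - 19204 = 205550354$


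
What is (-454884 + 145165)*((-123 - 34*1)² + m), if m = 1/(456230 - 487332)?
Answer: -237440867141643/31102 ≈ -7.6343e+9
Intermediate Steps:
m = -1/31102 (m = 1/(-31102) = -1/31102 ≈ -3.2152e-5)
(-454884 + 145165)*((-123 - 34*1)² + m) = (-454884 + 145165)*((-123 - 34*1)² - 1/31102) = -309719*((-123 - 34)² - 1/31102) = -309719*((-157)² - 1/31102) = -309719*(24649 - 1/31102) = -309719*766633197/31102 = -237440867141643/31102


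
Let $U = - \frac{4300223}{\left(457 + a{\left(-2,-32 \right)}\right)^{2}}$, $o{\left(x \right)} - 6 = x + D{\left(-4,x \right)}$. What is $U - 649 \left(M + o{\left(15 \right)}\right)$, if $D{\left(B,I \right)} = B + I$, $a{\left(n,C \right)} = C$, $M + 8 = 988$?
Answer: $- \frac{118636632723}{180625} \approx -6.5681 \cdot 10^{5}$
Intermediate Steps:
$M = 980$ ($M = -8 + 988 = 980$)
$o{\left(x \right)} = 2 + 2 x$ ($o{\left(x \right)} = 6 + \left(x + \left(-4 + x\right)\right) = 6 + \left(-4 + 2 x\right) = 2 + 2 x$)
$U = - \frac{4300223}{180625}$ ($U = - \frac{4300223}{\left(457 - 32\right)^{2}} = - \frac{4300223}{425^{2}} = - \frac{4300223}{180625} \approx -23.807$)
$U - 649 \left(M + o{\left(15 \right)}\right) = - \frac{4300223}{180625} - 649 \left(980 + \left(2 + 2 \cdot 15\right)\right) = - \frac{4300223}{180625} - 649 \left(980 + \left(2 + 30\right)\right) = - \frac{4300223}{180625} - 649 \left(980 + 32\right) = - \frac{4300223}{180625} - 656788 = - \frac{118636632723}{180625}$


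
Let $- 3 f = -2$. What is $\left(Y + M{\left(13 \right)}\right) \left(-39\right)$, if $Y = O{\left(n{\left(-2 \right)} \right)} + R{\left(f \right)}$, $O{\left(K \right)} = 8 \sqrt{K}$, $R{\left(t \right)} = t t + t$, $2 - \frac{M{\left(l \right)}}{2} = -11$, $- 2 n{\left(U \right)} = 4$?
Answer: $- \frac{3172}{3} - 312 i \sqrt{2} \approx -1057.3 - 441.23 i$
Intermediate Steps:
$f = \frac{2}{3}$ ($f = \left(- \frac{1}{3}\right) \left(-2\right) = \frac{2}{3} \approx 0.66667$)
$n{\left(U \right)} = -2$ ($n{\left(U \right)} = \left(- \frac{1}{2}\right) 4 = -2$)
$M{\left(l \right)} = 26$ ($M{\left(l \right)} = 4 - -22 = 4 + 22 = 26$)
$R{\left(t \right)} = t + t^{2}$ ($R{\left(t \right)} = t^{2} + t = t + t^{2}$)
$Y = \frac{10}{9} + 8 i \sqrt{2}$ ($Y = 8 \sqrt{-2} + \frac{2 \left(1 + \frac{2}{3}\right)}{3} = 8 i \sqrt{2} + \frac{2}{3} \cdot \frac{5}{3} = 8 i \sqrt{2} + \frac{10}{9} = \frac{10}{9} + 8 i \sqrt{2} \approx 1.1111 + 11.314 i$)
$\left(Y + M{\left(13 \right)}\right) \left(-39\right) = \left(\left(\frac{10}{9} + 8 i \sqrt{2}\right) + 26\right) \left(-39\right) = \left(\frac{244}{9} + 8 i \sqrt{2}\right) \left(-39\right) = - \frac{3172}{3} - 312 i \sqrt{2}$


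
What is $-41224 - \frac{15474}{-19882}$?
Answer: $- \frac{409800047}{9941} \approx -41223.0$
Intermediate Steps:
$-41224 - \frac{15474}{-19882} = -41224 - 15474 \left(- \frac{1}{19882}\right) = -41224 - - \frac{7737}{9941} = -41224 + \frac{7737}{9941} = - \frac{409800047}{9941}$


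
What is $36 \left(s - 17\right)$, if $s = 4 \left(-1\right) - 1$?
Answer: $-792$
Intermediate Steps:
$s = -5$ ($s = -4 - 1 = -5$)
$36 \left(s - 17\right) = 36 \left(-5 - 17\right) = 36 \left(-22\right) = -792$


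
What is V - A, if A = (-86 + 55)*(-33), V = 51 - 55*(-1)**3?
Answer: -917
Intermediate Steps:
V = 106 (V = 51 - 55*(-1) = 51 + 55 = 106)
A = 1023 (A = -31*(-33) = 1023)
V - A = 106 - 1*1023 = 106 - 1023 = -917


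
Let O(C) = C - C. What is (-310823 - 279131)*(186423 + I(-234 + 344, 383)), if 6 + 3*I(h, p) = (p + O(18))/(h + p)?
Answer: -162660371796068/1479 ≈ -1.0998e+11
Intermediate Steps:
O(C) = 0
I(h, p) = -2 + p/(3*(h + p)) (I(h, p) = -2 + ((p + 0)/(h + p))/3 = -2 + (p/(h + p))/3 = -2 + p/(3*(h + p)))
(-310823 - 279131)*(186423 + I(-234 + 344, 383)) = (-310823 - 279131)*(186423 + (-2*(-234 + 344) - 5/3*383)/((-234 + 344) + 383)) = -589954*(186423 + (-2*110 - 1915/3)/(110 + 383)) = -589954*(186423 + (-220 - 1915/3)/493) = -589954*(186423 + (1/493)*(-2575/3)) = -589954*(186423 - 2575/1479) = -589954*275717042/1479 = -162660371796068/1479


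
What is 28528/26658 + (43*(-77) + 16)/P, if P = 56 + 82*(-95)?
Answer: 51412277/34362162 ≈ 1.4962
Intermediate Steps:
P = -7734 (P = 56 - 7790 = -7734)
28528/26658 + (43*(-77) + 16)/P = 28528/26658 + (43*(-77) + 16)/(-7734) = 28528*(1/26658) + (-3311 + 16)*(-1/7734) = 14264/13329 - 3295*(-1/7734) = 14264/13329 + 3295/7734 = 51412277/34362162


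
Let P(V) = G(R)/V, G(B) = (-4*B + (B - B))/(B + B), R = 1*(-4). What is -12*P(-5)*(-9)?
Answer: 216/5 ≈ 43.200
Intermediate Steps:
R = -4
G(B) = -2 (G(B) = (-4*B + 0)/((2*B)) = (-4*B)*(1/(2*B)) = -2)
P(V) = -2/V
-12*P(-5)*(-9) = -(-24)/(-5)*(-9) = -(-24)*(-1)/5*(-9) = -12*⅖*(-9) = -24/5*(-9) = 216/5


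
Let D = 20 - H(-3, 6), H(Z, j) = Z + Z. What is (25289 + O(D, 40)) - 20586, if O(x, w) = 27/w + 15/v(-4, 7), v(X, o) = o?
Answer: 1317629/280 ≈ 4705.8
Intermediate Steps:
H(Z, j) = 2*Z
D = 26 (D = 20 - 2*(-3) = 20 - 1*(-6) = 20 + 6 = 26)
O(x, w) = 15/7 + 27/w (O(x, w) = 27/w + 15/7 = 15/7 + 27/w)
(25289 + O(D, 40)) - 20586 = (25289 + (15/7 + 27/40)) - 20586 = (25289 + 789/280) - 20586 = 7081709/280 - 20586 = 1317629/280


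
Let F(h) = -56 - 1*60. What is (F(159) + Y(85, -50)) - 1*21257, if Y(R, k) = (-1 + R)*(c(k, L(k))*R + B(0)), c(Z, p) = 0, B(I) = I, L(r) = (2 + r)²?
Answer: -21373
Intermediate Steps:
F(h) = -116 (F(h) = -56 - 60 = -116)
Y(R, k) = 0 (Y(R, k) = (-1 + R)*(0*R + 0) = (-1 + R)*(0 + 0) = (-1 + R)*0 = 0)
(F(159) + Y(85, -50)) - 1*21257 = (-116 + 0) - 1*21257 = -116 - 21257 = -21373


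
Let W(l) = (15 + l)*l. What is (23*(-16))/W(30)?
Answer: -184/675 ≈ -0.27259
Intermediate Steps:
W(l) = l*(15 + l)
(23*(-16))/W(30) = (23*(-16))/((30*(15 + 30))) = -368/(30*45) = -368/1350 = -368*1/1350 = -184/675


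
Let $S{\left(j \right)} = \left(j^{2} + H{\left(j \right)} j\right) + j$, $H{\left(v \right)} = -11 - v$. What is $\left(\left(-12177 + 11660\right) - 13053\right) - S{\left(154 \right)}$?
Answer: $-12030$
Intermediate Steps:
$S{\left(j \right)} = j + j^{2} + j \left(-11 - j\right)$ ($S{\left(j \right)} = \left(j^{2} + \left(-11 - j\right) j\right) + j = \left(j^{2} + j \left(-11 - j\right)\right) + j = j + j^{2} + j \left(-11 - j\right)$)
$\left(\left(-12177 + 11660\right) - 13053\right) - S{\left(154 \right)} = \left(\left(-12177 + 11660\right) - 13053\right) - \left(-10\right) 154 = \left(-517 - 13053\right) - -1540 = -13570 + 1540 = -12030$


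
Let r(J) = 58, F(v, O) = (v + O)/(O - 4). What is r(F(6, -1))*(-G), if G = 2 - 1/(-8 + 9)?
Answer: -58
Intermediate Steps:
F(v, O) = (O + v)/(-4 + O)
G = 1 (G = 2 - 1/1 = 2 - 1*1 = 2 - 1 = 1)
r(F(6, -1))*(-G) = 58*(-1*1) = 58*(-1) = -58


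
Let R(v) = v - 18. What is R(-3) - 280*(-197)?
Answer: 55139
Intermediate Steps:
R(v) = -18 + v
R(-3) - 280*(-197) = (-18 - 3) - 280*(-197) = -21 + 55160 = 55139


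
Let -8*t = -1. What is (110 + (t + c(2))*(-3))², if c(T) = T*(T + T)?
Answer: 469225/64 ≈ 7331.6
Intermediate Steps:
t = ⅛ (t = -⅛*(-1) = ⅛ ≈ 0.12500)
c(T) = 2*T² (c(T) = T*(2*T) = 2*T²)
(110 + (t + c(2))*(-3))² = (110 + (⅛ + 2*2²)*(-3))² = (110 + (⅛ + 2*4)*(-3))² = (110 + (⅛ + 8)*(-3))² = (110 + (65/8)*(-3))² = (110 - 195/8)² = (685/8)² = 469225/64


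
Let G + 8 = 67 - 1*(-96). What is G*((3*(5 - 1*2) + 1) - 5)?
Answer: 775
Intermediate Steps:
G = 155 (G = -8 + (67 - 1*(-96)) = -8 + (67 + 96) = -8 + 163 = 155)
G*((3*(5 - 1*2) + 1) - 5) = 155*((3*(5 - 1*2) + 1) - 5) = 155*((3*(5 - 2) + 1) - 5) = 155*((3*3 + 1) - 5) = 155*((9 + 1) - 5) = 155*(10 - 5) = 155*5 = 775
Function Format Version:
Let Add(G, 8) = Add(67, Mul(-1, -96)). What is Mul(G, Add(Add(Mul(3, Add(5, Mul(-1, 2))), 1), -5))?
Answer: 775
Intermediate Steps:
G = 155 (G = Add(-8, Add(67, Mul(-1, -96))) = Add(-8, Add(67, 96)) = Add(-8, 163) = 155)
Mul(G, Add(Add(Mul(3, Add(5, Mul(-1, 2))), 1), -5)) = Mul(155, Add(Add(Mul(3, Add(5, Mul(-1, 2))), 1), -5)) = Mul(155, Add(Add(Mul(3, Add(5, -2)), 1), -5)) = Mul(155, Add(Add(Mul(3, 3), 1), -5)) = Mul(155, Add(Add(9, 1), -5)) = Mul(155, Add(10, -5)) = Mul(155, 5) = 775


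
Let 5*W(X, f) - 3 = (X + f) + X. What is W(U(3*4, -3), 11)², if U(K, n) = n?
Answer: 64/25 ≈ 2.5600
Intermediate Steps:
W(X, f) = ⅗ + f/5 + 2*X/5 (W(X, f) = ⅗ + ((X + f) + X)/5 = ⅗ + (f + 2*X)/5 = ⅗ + (f/5 + 2*X/5) = ⅗ + f/5 + 2*X/5)
W(U(3*4, -3), 11)² = (⅗ + (⅕)*11 + (⅖)*(-3))² = (⅗ + 11/5 - 6/5)² = (8/5)² = 64/25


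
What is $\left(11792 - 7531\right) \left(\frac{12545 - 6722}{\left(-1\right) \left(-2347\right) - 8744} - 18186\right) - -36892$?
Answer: $- \frac{495495836441}{6397} \approx -7.7458 \cdot 10^{7}$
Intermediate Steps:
$\left(11792 - 7531\right) \left(\frac{12545 - 6722}{\left(-1\right) \left(-2347\right) - 8744} - 18186\right) - -36892 = 4261 \left(\frac{5823}{2347 - 8744} - 18186\right) + 36892 = 4261 \left(\frac{5823}{-6397} - 18186\right) + 36892 = 4261 \left(5823 \left(- \frac{1}{6397}\right) - 18186\right) + 36892 = 4261 \left(- \frac{5823}{6397} - 18186\right) + 36892 = 4261 \left(- \frac{116341665}{6397}\right) + 36892 = - \frac{495731834565}{6397} + 36892 = - \frac{495495836441}{6397}$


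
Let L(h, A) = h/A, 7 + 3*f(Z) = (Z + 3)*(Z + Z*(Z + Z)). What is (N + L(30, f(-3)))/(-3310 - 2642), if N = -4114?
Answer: 3611/5208 ≈ 0.69336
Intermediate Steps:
f(Z) = -7/3 + (3 + Z)*(Z + 2*Z²)/3 (f(Z) = -7/3 + ((Z + 3)*(Z + Z*(Z + Z)))/3 = -7/3 + ((3 + Z)*(Z + Z*(2*Z)))/3 = -7/3 + ((3 + Z)*(Z + 2*Z²))/3 = -7/3 + (3 + Z)*(Z + 2*Z²)/3)
(N + L(30, f(-3)))/(-3310 - 2642) = (-4114 + 30/(-7/3 - 3 + (⅔)*(-3)³ + (7/3)*(-3)²))/(-3310 - 2642) = (-4114 + 30/(-7/3 - 3 + (⅔)*(-27) + (7/3)*9))/(-5952) = (-4114 + 30/(-7/3 - 3 - 18 + 21))*(-1/5952) = (-4114 + 30/(-7/3))*(-1/5952) = (-4114 + 30*(-3/7))*(-1/5952) = (-4114 - 90/7)*(-1/5952) = -28888/7*(-1/5952) = 3611/5208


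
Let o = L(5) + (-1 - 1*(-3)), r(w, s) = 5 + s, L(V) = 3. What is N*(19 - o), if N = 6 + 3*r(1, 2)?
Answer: 378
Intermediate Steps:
N = 27 (N = 6 + 3*(5 + 2) = 6 + 3*7 = 6 + 21 = 27)
o = 5 (o = 3 + (-1 - 1*(-3)) = 3 + (-1 + 3) = 3 + 2 = 5)
N*(19 - o) = 27*(19 - 1*5) = 27*(19 - 5) = 27*14 = 378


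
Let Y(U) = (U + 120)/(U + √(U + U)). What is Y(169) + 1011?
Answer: 169126/167 - 289*√2/2171 ≈ 1012.5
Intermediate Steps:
Y(U) = (120 + U)/(U + √2*√U) (Y(U) = (120 + U)/(U + √(2*U)) = (120 + U)/(U + √2*√U))
Y(169) + 1011 = (120 + 169)/(169 + √2*√169) + 1011 = 289/(169 + √2*13) + 1011 = 289/(169 + 13*√2) + 1011 = 1011 + 289/(169 + 13*√2)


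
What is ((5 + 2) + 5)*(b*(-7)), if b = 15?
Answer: -1260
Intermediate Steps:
((5 + 2) + 5)*(b*(-7)) = ((5 + 2) + 5)*(15*(-7)) = (7 + 5)*(-105) = 12*(-105) = -1260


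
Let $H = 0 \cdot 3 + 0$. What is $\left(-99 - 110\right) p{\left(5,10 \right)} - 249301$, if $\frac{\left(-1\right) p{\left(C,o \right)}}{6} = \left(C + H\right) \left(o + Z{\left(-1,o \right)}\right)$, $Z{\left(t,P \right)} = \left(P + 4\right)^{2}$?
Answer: $1042319$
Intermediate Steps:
$Z{\left(t,P \right)} = \left(4 + P\right)^{2}$
$H = 0$ ($H = 0 + 0 = 0$)
$p{\left(C,o \right)} = - 6 C \left(o + \left(4 + o\right)^{2}\right)$ ($p{\left(C,o \right)} = - 6 \left(C + 0\right) \left(o + \left(4 + o\right)^{2}\right) = - 6 C \left(o + \left(4 + o\right)^{2}\right)$)
$\left(-99 - 110\right) p{\left(5,10 \right)} - 249301 = \left(-99 - 110\right) 6 \cdot 5 \left(\left(-1\right) 10 - \left(4 + 10\right)^{2}\right) - 249301 = - 209 \cdot 6 \cdot 5 \left(-10 - 14^{2}\right) - 249301 = - 209 \cdot 6 \cdot 5 \left(-10 - 196\right) - 249301 = - 209 \cdot 6 \cdot 5 \left(-206\right) - 249301 = \left(-209\right) \left(-6180\right) - 249301 = 1291620 - 249301 = 1042319$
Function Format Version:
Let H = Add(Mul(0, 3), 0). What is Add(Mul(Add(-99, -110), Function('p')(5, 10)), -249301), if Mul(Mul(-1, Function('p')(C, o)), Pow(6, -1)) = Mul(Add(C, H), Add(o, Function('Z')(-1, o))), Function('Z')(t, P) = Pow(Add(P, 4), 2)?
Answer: 1042319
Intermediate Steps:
Function('Z')(t, P) = Pow(Add(4, P), 2)
H = 0 (H = Add(0, 0) = 0)
Function('p')(C, o) = Mul(-6, C, Add(o, Pow(Add(4, o), 2))) (Function('p')(C, o) = Mul(-6, Mul(Add(C, 0), Add(o, Pow(Add(4, o), 2)))) = Mul(-6, Mul(C, Add(o, Pow(Add(4, o), 2)))) = Mul(-6, C, Add(o, Pow(Add(4, o), 2))))
Add(Mul(Add(-99, -110), Function('p')(5, 10)), -249301) = Add(Mul(Add(-99, -110), Mul(6, 5, Add(Mul(-1, 10), Mul(-1, Pow(Add(4, 10), 2))))), -249301) = Add(Mul(-209, Mul(6, 5, Add(-10, Mul(-1, Pow(14, 2))))), -249301) = Add(Mul(-209, Mul(6, 5, Add(-10, Mul(-1, 196)))), -249301) = Add(Mul(-209, Mul(6, 5, Add(-10, -196))), -249301) = Add(Mul(-209, Mul(6, 5, -206)), -249301) = Add(Mul(-209, -6180), -249301) = Add(1291620, -249301) = 1042319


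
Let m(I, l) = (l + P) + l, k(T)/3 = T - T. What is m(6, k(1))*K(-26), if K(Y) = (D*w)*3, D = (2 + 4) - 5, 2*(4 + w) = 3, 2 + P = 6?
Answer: -30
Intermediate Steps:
k(T) = 0 (k(T) = 3*(T - T) = 3*0 = 0)
P = 4 (P = -2 + 6 = 4)
w = -5/2 (w = -4 + (½)*3 = -4 + 3/2 = -5/2 ≈ -2.5000)
m(I, l) = 4 + 2*l (m(I, l) = (l + 4) + l = (4 + l) + l = 4 + 2*l)
D = 1 (D = 6 - 5 = 1)
K(Y) = -15/2 (K(Y) = (1*(-5/2))*3 = -5/2*3 = -15/2)
m(6, k(1))*K(-26) = (4 + 2*0)*(-15/2) = (4 + 0)*(-15/2) = 4*(-15/2) = -30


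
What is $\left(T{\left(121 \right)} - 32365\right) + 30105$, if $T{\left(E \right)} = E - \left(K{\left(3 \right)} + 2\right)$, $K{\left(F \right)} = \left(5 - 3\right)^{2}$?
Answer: $-2145$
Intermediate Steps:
$K{\left(F \right)} = 4$ ($K{\left(F \right)} = 2^{2} = 4$)
$T{\left(E \right)} = -6 + E$ ($T{\left(E \right)} = E - \left(4 + 2\right) = E - 6 = -6 + E$)
$\left(T{\left(121 \right)} - 32365\right) + 30105 = \left(\left(-6 + 121\right) - 32365\right) + 30105 = \left(115 - 32365\right) + 30105 = -32250 + 30105 = -2145$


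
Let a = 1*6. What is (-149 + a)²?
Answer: 20449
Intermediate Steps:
a = 6
(-149 + a)² = (-149 + 6)² = (-143)² = 20449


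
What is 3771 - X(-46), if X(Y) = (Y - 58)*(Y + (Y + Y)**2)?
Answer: 879243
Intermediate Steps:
X(Y) = (-58 + Y)*(Y + 4*Y**2) (X(Y) = (-58 + Y)*(Y + (2*Y)**2) = (-58 + Y)*(Y + 4*Y**2))
3771 - X(-46) = 3771 - (-46)*(-58 - 231*(-46) + 4*(-46)**2) = 3771 - (-46)*(-58 + 10626 + 4*2116) = 3771 - (-46)*(-58 + 10626 + 8464) = 3771 - (-46)*19032 = 3771 - 1*(-875472) = 3771 + 875472 = 879243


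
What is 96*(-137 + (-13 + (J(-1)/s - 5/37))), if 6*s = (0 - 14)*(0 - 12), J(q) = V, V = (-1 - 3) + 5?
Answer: -3732072/259 ≈ -14410.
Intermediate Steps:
V = 1 (V = -4 + 5 = 1)
J(q) = 1
s = 28 (s = ((0 - 14)*(0 - 12))/6 = (-14*(-12))/6 = (⅙)*168 = 28)
96*(-137 + (-13 + (J(-1)/s - 5/37))) = 96*(-137 + (-13 + (1/28 - 5/37))) = 96*(-137 + (-13 - 103/1036)) = 96*(-137 - 13571/1036) = 96*(-155503/1036) = -3732072/259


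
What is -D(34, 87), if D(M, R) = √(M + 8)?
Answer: -√42 ≈ -6.4807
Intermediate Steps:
D(M, R) = √(8 + M)
-D(34, 87) = -√(8 + 34) = -√42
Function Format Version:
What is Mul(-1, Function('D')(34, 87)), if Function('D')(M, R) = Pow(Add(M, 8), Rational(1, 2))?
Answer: Mul(-1, Pow(42, Rational(1, 2))) ≈ -6.4807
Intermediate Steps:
Function('D')(M, R) = Pow(Add(8, M), Rational(1, 2))
Mul(-1, Function('D')(34, 87)) = Mul(-1, Pow(Add(8, 34), Rational(1, 2))) = Mul(-1, Pow(42, Rational(1, 2)))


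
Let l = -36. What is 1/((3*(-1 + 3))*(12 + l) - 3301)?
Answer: -1/3445 ≈ -0.00029028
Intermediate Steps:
1/((3*(-1 + 3))*(12 + l) - 3301) = 1/((3*(-1 + 3))*(12 - 36) - 3301) = 1/((3*2)*(-24) - 3301) = 1/(6*(-24) - 3301) = 1/(-144 - 3301) = 1/(-3445) = -1/3445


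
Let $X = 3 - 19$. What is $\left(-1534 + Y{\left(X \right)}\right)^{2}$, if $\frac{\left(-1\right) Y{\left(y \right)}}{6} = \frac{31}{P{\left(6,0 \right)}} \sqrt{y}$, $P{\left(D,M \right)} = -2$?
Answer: $2214772 - 1141296 i \approx 2.2148 \cdot 10^{6} - 1.1413 \cdot 10^{6} i$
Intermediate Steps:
$X = -16$ ($X = 3 - 19 = -16$)
$Y{\left(y \right)} = 93 \sqrt{y}$ ($Y{\left(y \right)} = - 6 \frac{31}{-2} \sqrt{y} = - 6 \cdot 31 \left(- \frac{1}{2}\right) \sqrt{y} = - 6 \left(- \frac{31 \sqrt{y}}{2}\right) = 93 \sqrt{y}$)
$\left(-1534 + Y{\left(X \right)}\right)^{2} = \left(-1534 + 93 \sqrt{-16}\right)^{2} = \left(-1534 + 93 \cdot 4 i\right)^{2} = \left(-1534 + 372 i\right)^{2}$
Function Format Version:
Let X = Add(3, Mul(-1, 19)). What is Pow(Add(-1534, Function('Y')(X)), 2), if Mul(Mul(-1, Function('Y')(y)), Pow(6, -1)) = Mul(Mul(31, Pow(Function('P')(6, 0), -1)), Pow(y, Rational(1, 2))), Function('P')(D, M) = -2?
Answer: Add(2214772, Mul(-1141296, I)) ≈ Add(2.2148e+6, Mul(-1.1413e+6, I))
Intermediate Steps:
X = -16 (X = Add(3, -19) = -16)
Function('Y')(y) = Mul(93, Pow(y, Rational(1, 2))) (Function('Y')(y) = Mul(-6, Mul(Mul(31, Pow(-2, -1)), Pow(y, Rational(1, 2)))) = Mul(-6, Mul(Mul(31, Rational(-1, 2)), Pow(y, Rational(1, 2)))) = Mul(-6, Mul(Rational(-31, 2), Pow(y, Rational(1, 2)))) = Mul(93, Pow(y, Rational(1, 2))))
Pow(Add(-1534, Function('Y')(X)), 2) = Pow(Add(-1534, Mul(93, Pow(-16, Rational(1, 2)))), 2) = Pow(Add(-1534, Mul(93, Mul(4, I))), 2) = Pow(Add(-1534, Mul(372, I)), 2)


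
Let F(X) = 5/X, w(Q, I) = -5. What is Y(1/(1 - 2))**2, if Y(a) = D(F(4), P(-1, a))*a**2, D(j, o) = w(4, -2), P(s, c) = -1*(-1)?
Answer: 25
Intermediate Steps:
P(s, c) = 1
D(j, o) = -5
Y(a) = -5*a**2
Y(1/(1 - 2))**2 = (-5/(1 - 2)**2)**2 = (-5*(1/(-1))**2)**2 = (-5*(-1)**2)**2 = (-5*1)**2 = (-5)**2 = 25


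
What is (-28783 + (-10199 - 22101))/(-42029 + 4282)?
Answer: 61083/37747 ≈ 1.6182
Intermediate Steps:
(-28783 + (-10199 - 22101))/(-42029 + 4282) = (-28783 - 32300)/(-37747) = -61083*(-1/37747) = 61083/37747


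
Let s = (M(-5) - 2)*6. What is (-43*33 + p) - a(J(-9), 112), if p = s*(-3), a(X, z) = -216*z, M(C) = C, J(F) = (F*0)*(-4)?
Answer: 22899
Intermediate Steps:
J(F) = 0 (J(F) = 0*(-4) = 0)
s = -42 (s = (-5 - 2)*6 = -7*6 = -42)
p = 126 (p = -42*(-3) = 126)
(-43*33 + p) - a(J(-9), 112) = (-43*33 + 126) - (-216)*112 = (-1419 + 126) - 1*(-24192) = -1293 + 24192 = 22899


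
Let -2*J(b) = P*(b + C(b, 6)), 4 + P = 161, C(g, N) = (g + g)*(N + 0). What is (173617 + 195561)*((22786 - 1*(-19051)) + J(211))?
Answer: -64048137453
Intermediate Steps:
C(g, N) = 2*N*g (C(g, N) = (2*g)*N = 2*N*g)
P = 157 (P = -4 + 161 = 157)
J(b) = -2041*b/2 (J(b) = -157*(b + 2*6*b)/2 = -157*(b + 12*b)/2 = -157*13*b/2 = -2041*b/2)
(173617 + 195561)*((22786 - 1*(-19051)) + J(211)) = (173617 + 195561)*((22786 - 1*(-19051)) - 2041/2*211) = 369178*((22786 + 19051) - 430651/2) = 369178*(41837 - 430651/2) = 369178*(-346977/2) = -64048137453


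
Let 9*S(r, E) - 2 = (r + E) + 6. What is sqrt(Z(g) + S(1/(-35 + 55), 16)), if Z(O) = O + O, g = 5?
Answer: sqrt(11405)/30 ≈ 3.5598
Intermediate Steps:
S(r, E) = 8/9 + E/9 + r/9 (S(r, E) = 2/9 + ((r + E) + 6)/9 = 2/9 + ((E + r) + 6)/9 = 2/9 + (6 + E + r)/9 = 2/9 + (2/3 + E/9 + r/9) = 8/9 + E/9 + r/9)
Z(O) = 2*O
sqrt(Z(g) + S(1/(-35 + 55), 16)) = sqrt(2*5 + (8/9 + (1/9)*16 + 1/(9*(-35 + 55)))) = sqrt(10 + (8/9 + 16/9 + (1/9)/20)) = sqrt(10 + (8/9 + 16/9 + (1/9)*(1/20))) = sqrt(10 + (8/9 + 16/9 + 1/180)) = sqrt(10 + 481/180) = sqrt(2281/180) = sqrt(11405)/30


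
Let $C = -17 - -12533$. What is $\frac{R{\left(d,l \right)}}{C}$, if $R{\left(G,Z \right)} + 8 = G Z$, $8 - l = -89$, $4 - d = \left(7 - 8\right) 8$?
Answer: $\frac{289}{3129} \approx 0.092362$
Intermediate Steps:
$d = 12$ ($d = 4 - \left(7 - 8\right) 8 = 4 - \left(-1\right) 8 = 4 - -8 = 4 + 8 = 12$)
$C = 12516$ ($C = -17 + 12533 = 12516$)
$l = 97$ ($l = 8 - -89 = 8 + 89 = 97$)
$R{\left(G,Z \right)} = -8 + G Z$
$\frac{R{\left(d,l \right)}}{C} = \frac{-8 + 12 \cdot 97}{12516} = \left(-8 + 1164\right) \frac{1}{12516} = 1156 \cdot \frac{1}{12516} = \frac{289}{3129}$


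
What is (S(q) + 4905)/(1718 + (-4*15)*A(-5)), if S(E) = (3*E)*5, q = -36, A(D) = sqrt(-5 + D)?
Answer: 3749535/1493762 + 65475*I*sqrt(10)/746881 ≈ 2.5101 + 0.27722*I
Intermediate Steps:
S(E) = 15*E
(S(q) + 4905)/(1718 + (-4*15)*A(-5)) = (15*(-36) + 4905)/(1718 + (-4*15)*sqrt(-5 - 5)) = (-540 + 4905)/(1718 - 60*I*sqrt(10)) = 4365/(1718 - 60*I*sqrt(10))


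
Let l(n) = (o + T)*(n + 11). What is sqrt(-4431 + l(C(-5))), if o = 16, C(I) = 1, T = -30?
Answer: 3*I*sqrt(511) ≈ 67.816*I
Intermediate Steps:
l(n) = -154 - 14*n (l(n) = (16 - 30)*(n + 11) = -14*(11 + n) = -154 - 14*n)
sqrt(-4431 + l(C(-5))) = sqrt(-4431 + (-154 - 14*1)) = sqrt(-4431 + (-154 - 14)) = sqrt(-4431 - 168) = sqrt(-4599) = 3*I*sqrt(511)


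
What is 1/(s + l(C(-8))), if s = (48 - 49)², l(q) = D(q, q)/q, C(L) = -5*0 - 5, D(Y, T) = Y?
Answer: ½ ≈ 0.50000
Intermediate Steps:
C(L) = -5 (C(L) = 0 - 5 = -5)
l(q) = 1 (l(q) = q/q = 1)
s = 1 (s = (-1)² = 1)
1/(s + l(C(-8))) = 1/(1 + 1) = 1/2 = ½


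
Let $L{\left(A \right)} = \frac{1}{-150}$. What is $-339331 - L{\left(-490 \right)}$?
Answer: $- \frac{50899649}{150} \approx -3.3933 \cdot 10^{5}$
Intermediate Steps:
$L{\left(A \right)} = - \frac{1}{150}$
$-339331 - L{\left(-490 \right)} = -339331 - - \frac{1}{150} = -339331 + \frac{1}{150} = - \frac{50899649}{150}$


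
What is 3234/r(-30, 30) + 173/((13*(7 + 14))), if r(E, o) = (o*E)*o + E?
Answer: 632218/1229865 ≈ 0.51406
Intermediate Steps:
r(E, o) = E + E*o² (r(E, o) = (E*o)*o + E = E*o² + E = E + E*o²)
3234/r(-30, 30) + 173/((13*(7 + 14))) = 3234/((-30*(1 + 30²))) + 173/((13*(7 + 14))) = 3234/((-30*(1 + 900))) + 173/((13*21)) = 3234/((-30*901)) + 173/273 = 3234/(-27030) + 173*(1/273) = 3234*(-1/27030) + 173/273 = -539/4505 + 173/273 = 632218/1229865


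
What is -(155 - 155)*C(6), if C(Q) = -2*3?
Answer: 0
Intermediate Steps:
C(Q) = -6
-(155 - 155)*C(6) = -(155 - 155)*(-6) = -0*(-6) = -1*0 = 0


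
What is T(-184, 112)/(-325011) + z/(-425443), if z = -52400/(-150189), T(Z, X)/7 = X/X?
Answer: -154769529163/6922393983906999 ≈ -2.2358e-5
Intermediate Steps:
T(Z, X) = 7 (T(Z, X) = 7*(X/X) = 7*1 = 7)
z = 52400/150189 (z = -52400*(-1/150189) = 52400/150189 ≈ 0.34889)
T(-184, 112)/(-325011) + z/(-425443) = 7/(-325011) + (52400/150189)/(-425443) = 7*(-1/325011) + (52400/150189)*(-1/425443) = -7/325011 - 52400/63896858727 = -154769529163/6922393983906999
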